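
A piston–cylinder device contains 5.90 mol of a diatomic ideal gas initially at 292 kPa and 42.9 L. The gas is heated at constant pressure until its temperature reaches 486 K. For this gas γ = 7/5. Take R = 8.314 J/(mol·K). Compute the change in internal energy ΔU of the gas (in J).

T₁ = P₁V₁/(nR) = 292×42.9/(5.90×8.314) = 255 K.
Isobaric: P stays 292 kPa; V/T = const ⇒ T₂ = 486 K, V₂ = 81.6 L.
For an ideal gas ΔU = nCvΔT with Cv = (5/2)R = 20.8 J/(mol·K).
ΔU = 5.90×20.8×(486−255) = 28300 J.

28300 J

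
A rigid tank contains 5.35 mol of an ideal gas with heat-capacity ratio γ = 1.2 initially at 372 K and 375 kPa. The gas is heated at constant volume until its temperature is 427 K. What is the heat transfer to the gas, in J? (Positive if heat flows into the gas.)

12200 J

V₁ = nRT₁/P₁ = 5.35×8.314×372/375 = 44.1 L.
Isochoric: V stays 44.1 L; P/T = const ⇒ T₂ = 427 K, P₂ = 430 kPa.
W = 0 (no volume change).
ΔU = nCvΔT = 5.35×41.6×(427−372) = 12200 J.
Q = ΔU = 12200 J.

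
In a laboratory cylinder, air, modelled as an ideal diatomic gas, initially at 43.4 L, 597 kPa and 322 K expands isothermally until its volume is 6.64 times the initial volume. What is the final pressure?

89.9 kPa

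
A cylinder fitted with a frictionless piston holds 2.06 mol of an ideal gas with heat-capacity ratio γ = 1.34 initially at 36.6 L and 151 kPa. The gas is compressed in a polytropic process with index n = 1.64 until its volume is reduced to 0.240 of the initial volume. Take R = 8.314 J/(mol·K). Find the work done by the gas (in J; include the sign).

-12900 J

T₁ = P₁V₁/(nR) = 151×36.6/(2.06×8.314) = 323 K.
Polytropic n=1.64: T₂ = T₁(V₁/V₂)^(n−1) = 323×(4.17)^0.64 = 804 K; P₂ = P₁(V₁/V₂)^n = 1570 kPa.
W = (P₁V₁−P₂V₂)/(n−1) = (151×36.6−1570×8.78)/0.64 = -12900 J.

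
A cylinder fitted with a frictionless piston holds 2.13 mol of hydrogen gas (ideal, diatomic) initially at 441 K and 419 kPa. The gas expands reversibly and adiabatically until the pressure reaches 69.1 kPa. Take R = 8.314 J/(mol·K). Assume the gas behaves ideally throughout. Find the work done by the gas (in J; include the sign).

7860 J

V₁ = nRT₁/P₁ = 2.13×8.314×441/419 = 18.6 L.
Adiabatic: T₂/T₁ = (P₂/P₁)^((γ−1)/γ) ⇒ T₂ = 441×(0.165)^0.286 = 264 K; V₂ = 67.5 L.
ΔU = nCvΔT = 2.13×20.8×(264−441) = -7860 J.
Q = 0 for an adiabatic process, so W = −ΔU = 7860 J.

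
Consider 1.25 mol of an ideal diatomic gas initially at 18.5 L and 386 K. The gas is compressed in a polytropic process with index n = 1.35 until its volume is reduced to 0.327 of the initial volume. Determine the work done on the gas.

P₁ = nRT₁/V₁ = 1.25×8.314×386/18.5 = 217 kPa.
Polytropic n=1.35: T₂ = T₁(V₁/V₂)^(n−1) = 386×(3.06)^0.35 = 571 K; P₂ = P₁(V₁/V₂)^n = 981 kPa.
W = (P₁V₁−P₂V₂)/(n−1) = (217×18.5−981×6.05)/0.35 = -5490 J.
Work done on the gas = −W_by = 5490 J.

5490 J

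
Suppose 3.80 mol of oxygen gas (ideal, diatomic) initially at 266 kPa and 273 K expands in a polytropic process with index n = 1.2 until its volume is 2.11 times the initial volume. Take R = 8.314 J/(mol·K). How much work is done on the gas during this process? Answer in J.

-5980 J

V₁ = nRT₁/P₁ = 3.80×8.314×273/266 = 32.4 L.
Polytropic n=1.2: T₂ = T₁(V₁/V₂)^(n−1) = 273×(0.474)^0.20 = 235 K; P₂ = P₁(V₁/V₂)^n = 109 kPa.
W = (P₁V₁−P₂V₂)/(n−1) = (266×32.4−109×68.4)/0.20 = 5980 J.
Work done on the gas = −W_by = -5980 J.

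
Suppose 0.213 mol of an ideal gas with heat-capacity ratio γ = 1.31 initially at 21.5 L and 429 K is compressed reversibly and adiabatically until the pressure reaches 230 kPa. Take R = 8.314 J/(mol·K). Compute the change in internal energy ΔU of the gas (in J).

1370 J

P₁ = nRT₁/V₁ = 0.213×8.314×429/21.5 = 35.3 kPa.
Adiabatic: T₂/T₁ = (P₂/P₁)^((γ−1)/γ) ⇒ T₂ = 429×(6.51)^0.237 = 668 K; V₂ = 5.15 L.
For an ideal gas ΔU = nCvΔT with Cv = R/(γ−1) = 26.8 J/(mol·K).
ΔU = 0.213×26.8×(668−429) = 1370 J.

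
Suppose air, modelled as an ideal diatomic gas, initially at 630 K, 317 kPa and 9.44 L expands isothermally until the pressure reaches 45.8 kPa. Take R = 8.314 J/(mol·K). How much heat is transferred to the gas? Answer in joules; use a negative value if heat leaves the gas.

n = P₁V₁/(RT₁) = 317×9.44/(8.314×630) = 0.571 mol.
Isothermal: T stays 630 K; PV = const ⇒ V₂ = 65.3 L, P₂ = 45.8 kPa.
ΔU = 0 (ideal gas, T constant).
W = nRT ln(V₂/V₁) = 0.571×8.314×630×ln(6.92) = 5790 J.
Q = ΔU + W = 5790 J.

5790 J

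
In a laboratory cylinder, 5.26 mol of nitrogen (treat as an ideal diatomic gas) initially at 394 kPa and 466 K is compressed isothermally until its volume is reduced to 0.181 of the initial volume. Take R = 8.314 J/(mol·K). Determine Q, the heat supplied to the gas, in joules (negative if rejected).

-34800 J

V₁ = nRT₁/P₁ = 5.26×8.314×466/394 = 51.7 L.
Isothermal: T stays 466 K; PV = const ⇒ V₂ = 9.36 L, P₂ = 2180 kPa.
ΔU = 0 (ideal gas, T constant).
W = nRT ln(V₂/V₁) = 5.26×8.314×466×ln(0.181) = -34800 J.
Q = ΔU + W = -34800 J.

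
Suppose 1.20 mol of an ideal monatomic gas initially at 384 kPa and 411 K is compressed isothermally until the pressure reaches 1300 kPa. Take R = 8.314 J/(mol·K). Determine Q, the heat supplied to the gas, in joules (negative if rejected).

-5000 J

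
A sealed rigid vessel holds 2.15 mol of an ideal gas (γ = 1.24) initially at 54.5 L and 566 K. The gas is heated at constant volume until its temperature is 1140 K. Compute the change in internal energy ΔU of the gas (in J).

P₁ = nRT₁/V₁ = 2.15×8.314×566/54.5 = 186 kPa.
Isochoric: V stays 54.5 L; P/T = const ⇒ T₂ = 1140 K, P₂ = 374 kPa.
For an ideal gas ΔU = nCvΔT with Cv = R/(γ−1) = 34.6 J/(mol·K).
ΔU = 2.15×34.6×(1140−566) = 42800 J.

42800 J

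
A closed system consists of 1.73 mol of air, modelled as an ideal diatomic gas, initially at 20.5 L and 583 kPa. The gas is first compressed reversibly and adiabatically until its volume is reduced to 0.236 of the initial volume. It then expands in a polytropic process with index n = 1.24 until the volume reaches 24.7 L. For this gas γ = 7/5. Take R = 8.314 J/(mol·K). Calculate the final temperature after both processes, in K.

T₁ = P₁V₁/(nR) = 583×20.5/(1.73×8.314) = 831 K.
Step 1 — Adiabatic: TV^(γ−1) = const ⇒ T₂ = 831×(4.24)^0.400 = 1480 K; PV^γ = const ⇒ P₂ = 4400 kPa.
ΔU = nCvΔT = 1.73×20.8×(1480−831) = 23400 J.
Q = 0 for an adiabatic process, so W = −ΔU = -23400 J.
State after step 1: P = 4400 kPa, V = 4.84 L, T = 1480 K.
Step 2 — Polytropic n=1.24: T₂ = T₁(V₁/V₂)^(n−1) = 1480×(0.196)^0.24 = 1000 K; P₂ = P₁(V₁/V₂)^n = 583 kPa.
W = (P₁V₁−P₂V₂)/(n−1) = (4400×4.84−583×24.7)/0.24 = 28700 J.
ΔU = nCvΔT = 1.73×20.8×(1000−1480) = -17200 J.
Q = ΔU + W = 11500 J.
Net over both steps: W = 5370 J, Q = 11500 J, ΔU = 6120 J.

1000 K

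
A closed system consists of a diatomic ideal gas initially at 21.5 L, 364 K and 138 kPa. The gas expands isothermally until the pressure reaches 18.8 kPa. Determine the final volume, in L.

158 L

Isothermal: T stays 364 K; PV = const ⇒ V₂ = 158 L, P₂ = 18.8 kPa.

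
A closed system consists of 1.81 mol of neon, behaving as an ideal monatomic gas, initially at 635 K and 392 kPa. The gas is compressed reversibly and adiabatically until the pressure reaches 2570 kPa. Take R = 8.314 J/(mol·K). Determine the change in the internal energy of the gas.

16100 J

V₁ = nRT₁/P₁ = 1.81×8.314×635/392 = 24.4 L.
Adiabatic: T₂/T₁ = (P₂/P₁)^((γ−1)/γ) ⇒ T₂ = 635×(6.56)^0.400 = 1350 K; V₂ = 7.89 L.
For an ideal gas ΔU = nCvΔT with Cv = (3/2)R = 12.5 J/(mol·K).
ΔU = 1.81×12.5×(1350−635) = 16100 J.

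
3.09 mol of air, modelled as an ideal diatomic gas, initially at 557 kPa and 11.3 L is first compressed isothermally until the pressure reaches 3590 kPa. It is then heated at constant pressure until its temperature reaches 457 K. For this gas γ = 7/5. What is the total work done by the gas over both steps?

-6280 J

T₁ = P₁V₁/(nR) = 557×11.3/(3.09×8.314) = 245 K.
Step 1 — Isothermal: T stays 245 K; PV = const ⇒ V₂ = 1.75 L, P₂ = 3590 kPa.
ΔU = 0 (ideal gas, T constant).
W = nRT ln(V₂/V₁) = 3.09×8.314×245×ln(0.155) = -11700 J.
Q = ΔU + W = -11700 J.
State after step 1: P = 3590 kPa, V = 1.75 L, T = 245 K.
Step 2 — Isobaric: P stays 3590 kPa; V/T = const ⇒ T₂ = 457 K, V₂ = 3.27 L.
W = PΔV = 3590×(3.27−1.75) kPa·L = 5450 J.
ΔU = nCvΔT = 3.09×20.8×(457−245) = 13600 J.
Q = ΔU + W = nCpΔT = 19100 J.
Net over both steps: W = -6280 J, Q = 7330 J, ΔU = 13600 J.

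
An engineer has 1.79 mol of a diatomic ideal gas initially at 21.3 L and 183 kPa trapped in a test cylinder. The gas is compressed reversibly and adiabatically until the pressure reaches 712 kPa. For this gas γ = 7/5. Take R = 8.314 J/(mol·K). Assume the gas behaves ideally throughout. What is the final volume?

8.07 L

T₁ = P₁V₁/(nR) = 183×21.3/(1.79×8.314) = 262 K.
Adiabatic: T₂/T₁ = (P₂/P₁)^((γ−1)/γ) ⇒ T₂ = 262×(3.89)^0.286 = 386 K; V₂ = 8.07 L.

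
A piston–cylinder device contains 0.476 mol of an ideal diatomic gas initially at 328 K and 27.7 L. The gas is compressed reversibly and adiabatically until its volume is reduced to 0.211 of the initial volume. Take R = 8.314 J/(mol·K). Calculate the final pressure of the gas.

P₁ = nRT₁/V₁ = 0.476×8.314×328/27.7 = 46.9 kPa.
Adiabatic: TV^(γ−1) = const ⇒ T₂ = 328×(4.74)^0.400 = 611 K; PV^γ = const ⇒ P₂ = 414 kPa.

414 kPa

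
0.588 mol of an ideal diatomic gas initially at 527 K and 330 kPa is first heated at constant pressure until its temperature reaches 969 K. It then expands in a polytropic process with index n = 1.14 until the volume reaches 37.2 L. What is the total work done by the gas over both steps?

V₁ = nRT₁/P₁ = 0.588×8.314×527/330 = 7.81 L.
Step 1 — Isobaric: P stays 330 kPa; V/T = const ⇒ T₂ = 969 K, V₂ = 14.4 L.
W = PΔV = 330×(14.4−7.81) kPa·L = 2160 J.
ΔU = nCvΔT = 0.588×20.8×(969−527) = 5400 J.
Q = ΔU + W = nCpΔT = 7560 J.
State after step 1: P = 330 kPa, V = 14.4 L, T = 969 K.
Step 2 — Polytropic n=1.14: T₂ = T₁(V₁/V₂)^(n−1) = 969×(0.386)^0.14 = 848 K; P₂ = P₁(V₁/V₂)^n = 111 kPa.
W = (P₁V₁−P₂V₂)/(n−1) = (330×14.4−111×37.2)/0.14 = 4220 J.
ΔU = nCvΔT = 0.588×20.8×(848−969) = -1480 J.
Q = ΔU + W = 2740 J.
Net over both steps: W = 6380 J, Q = 10300 J, ΔU = 3920 J.

6380 J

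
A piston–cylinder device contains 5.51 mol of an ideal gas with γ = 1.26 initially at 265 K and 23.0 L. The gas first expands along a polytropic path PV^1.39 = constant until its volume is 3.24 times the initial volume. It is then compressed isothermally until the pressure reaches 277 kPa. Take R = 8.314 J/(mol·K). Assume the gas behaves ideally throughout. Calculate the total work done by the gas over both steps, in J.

P₁ = nRT₁/V₁ = 5.51×8.314×265/23.0 = 528 kPa.
Step 1 — Polytropic n=1.39: T₂ = T₁(V₁/V₂)^(n−1) = 265×(0.309)^0.39 = 168 K; P₂ = P₁(V₁/V₂)^n = 103 kPa.
W = (P₁V₁−P₂V₂)/(n−1) = (528×23.0−103×74.5)/0.39 = 11400 J.
ΔU = nCvΔT = 5.51×32.0×(168−265) = -17200 J.
Q = ΔU + W = -5720 J.
State after step 1: P = 103 kPa, V = 74.5 L, T = 168 K.
Step 2 — Isothermal: T stays 168 K; PV = const ⇒ V₂ = 27.7 L, P₂ = 277 kPa.
ΔU = 0 (ideal gas, T constant).
W = nRT ln(V₂/V₁) = 5.51×8.314×168×ln(0.372) = -7590 J.
Q = ΔU + W = -7590 J.
Net over both steps: W = 3850 J, Q = -13300 J, ΔU = -17200 J.

3850 J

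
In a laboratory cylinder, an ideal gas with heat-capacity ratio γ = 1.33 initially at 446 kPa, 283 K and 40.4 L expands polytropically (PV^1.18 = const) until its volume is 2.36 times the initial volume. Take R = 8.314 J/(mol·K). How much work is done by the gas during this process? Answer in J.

14300 J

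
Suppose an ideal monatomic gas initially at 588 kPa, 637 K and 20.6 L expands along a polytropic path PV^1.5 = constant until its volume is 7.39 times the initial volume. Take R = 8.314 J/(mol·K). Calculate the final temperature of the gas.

Polytropic n=1.5: T₂ = T₁(V₁/V₂)^(n−1) = 637×(0.135)^0.50 = 234 K; P₂ = P₁(V₁/V₂)^n = 29.3 kPa.

234 K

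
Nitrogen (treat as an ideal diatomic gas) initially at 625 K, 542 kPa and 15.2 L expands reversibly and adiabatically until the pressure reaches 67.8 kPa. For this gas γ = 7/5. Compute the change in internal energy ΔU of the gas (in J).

n = P₁V₁/(RT₁) = 542×15.2/(8.314×625) = 1.59 mol.
Adiabatic: T₂/T₁ = (P₂/P₁)^((γ−1)/γ) ⇒ T₂ = 625×(0.125)^0.286 = 345 K; V₂ = 67.1 L.
For an ideal gas ΔU = nCvΔT with Cv = (5/2)R = 20.8 J/(mol·K).
ΔU = 1.59×20.8×(345−625) = -9220 J.

-9220 J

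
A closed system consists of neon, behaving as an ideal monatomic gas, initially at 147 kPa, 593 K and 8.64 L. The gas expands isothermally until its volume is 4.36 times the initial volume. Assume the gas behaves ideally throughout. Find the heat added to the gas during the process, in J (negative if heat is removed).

n = P₁V₁/(RT₁) = 147×8.64/(8.314×593) = 0.258 mol.
Isothermal: T stays 593 K; PV = const ⇒ V₂ = 37.7 L, P₂ = 33.7 kPa.
ΔU = 0 (ideal gas, T constant).
W = nRT ln(V₂/V₁) = 0.258×8.314×593×ln(4.36) = 1870 J.
Q = ΔU + W = 1870 J.

1870 J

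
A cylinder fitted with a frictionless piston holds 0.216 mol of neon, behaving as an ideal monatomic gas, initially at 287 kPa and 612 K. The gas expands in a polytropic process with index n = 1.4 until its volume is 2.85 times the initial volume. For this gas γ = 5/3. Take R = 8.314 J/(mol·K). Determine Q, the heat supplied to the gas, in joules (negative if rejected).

V₁ = nRT₁/P₁ = 0.216×8.314×612/287 = 3.83 L.
Polytropic n=1.4: T₂ = T₁(V₁/V₂)^(n−1) = 612×(0.351)^0.40 = 403 K; P₂ = P₁(V₁/V₂)^n = 66.2 kPa.
W = (P₁V₁−P₂V₂)/(n−1) = (287×3.83−66.2×10.9)/0.40 = 940 J.
ΔU = nCvΔT = 0.216×12.5×(403−612) = -564 J.
Q = ΔU + W = 376 J.

376 J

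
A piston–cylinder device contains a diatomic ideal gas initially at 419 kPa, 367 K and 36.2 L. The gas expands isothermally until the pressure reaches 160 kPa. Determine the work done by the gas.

14600 J

n = P₁V₁/(RT₁) = 419×36.2/(8.314×367) = 4.97 mol.
Isothermal: T stays 367 K; PV = const ⇒ V₂ = 94.8 L, P₂ = 160 kPa.
W = nRT ln(V₂/V₁) = 4.97×8.314×367×ln(2.62) = 14600 J.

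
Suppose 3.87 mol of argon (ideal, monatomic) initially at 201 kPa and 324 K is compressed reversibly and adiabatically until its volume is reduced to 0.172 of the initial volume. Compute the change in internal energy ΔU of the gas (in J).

V₁ = nRT₁/P₁ = 3.87×8.314×324/201 = 51.9 L.
Adiabatic: TV^(γ−1) = const ⇒ T₂ = 324×(5.81)^0.667 = 1050 K; PV^γ = const ⇒ P₂ = 3780 kPa.
For an ideal gas ΔU = nCvΔT with Cv = (3/2)R = 12.5 J/(mol·K).
ΔU = 3.87×12.5×(1050−324) = 34900 J.

34900 J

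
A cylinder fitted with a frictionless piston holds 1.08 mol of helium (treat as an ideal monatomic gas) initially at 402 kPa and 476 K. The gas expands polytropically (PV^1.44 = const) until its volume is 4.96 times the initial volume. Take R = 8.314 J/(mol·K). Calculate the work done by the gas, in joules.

4910 J

V₁ = nRT₁/P₁ = 1.08×8.314×476/402 = 10.6 L.
Polytropic n=1.44: T₂ = T₁(V₁/V₂)^(n−1) = 476×(0.202)^0.44 = 235 K; P₂ = P₁(V₁/V₂)^n = 40.1 kPa.
W = (P₁V₁−P₂V₂)/(n−1) = (402×10.6−40.1×52.7)/0.44 = 4910 J.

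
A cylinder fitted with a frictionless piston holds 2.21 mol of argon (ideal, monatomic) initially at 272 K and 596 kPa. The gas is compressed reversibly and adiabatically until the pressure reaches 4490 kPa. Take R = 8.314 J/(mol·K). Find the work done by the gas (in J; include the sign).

-9320 J

V₁ = nRT₁/P₁ = 2.21×8.314×272/596 = 8.39 L.
Adiabatic: T₂/T₁ = (P₂/P₁)^((γ−1)/γ) ⇒ T₂ = 272×(7.53)^0.400 = 610 K; V₂ = 2.50 L.
ΔU = nCvΔT = 2.21×12.5×(610−272) = 9320 J.
Q = 0 for an adiabatic process, so W = −ΔU = -9320 J.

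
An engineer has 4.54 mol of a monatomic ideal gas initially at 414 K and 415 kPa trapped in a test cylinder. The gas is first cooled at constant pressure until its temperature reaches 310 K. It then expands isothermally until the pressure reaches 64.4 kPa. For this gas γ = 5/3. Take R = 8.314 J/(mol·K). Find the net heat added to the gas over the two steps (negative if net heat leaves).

12000 J

V₁ = nRT₁/P₁ = 4.54×8.314×414/415 = 37.7 L.
Step 1 — Isobaric: P stays 415 kPa; V/T = const ⇒ T₂ = 310 K, V₂ = 28.2 L.
W = PΔV = 415×(28.2−37.7) kPa·L = -3930 J.
ΔU = nCvΔT = 4.54×12.5×(310−414) = -5890 J.
Q = ΔU + W = nCpΔT = -9810 J.
State after step 1: P = 415 kPa, V = 28.2 L, T = 310 K.
Step 2 — Isothermal: T stays 310 K; PV = const ⇒ V₂ = 182 L, P₂ = 64.4 kPa.
ΔU = 0 (ideal gas, T constant).
W = nRT ln(V₂/V₁) = 4.54×8.314×310×ln(6.44) = 21800 J.
Q = ΔU + W = 21800 J.
Net over both steps: W = 17900 J, Q = 12000 J, ΔU = -5890 J.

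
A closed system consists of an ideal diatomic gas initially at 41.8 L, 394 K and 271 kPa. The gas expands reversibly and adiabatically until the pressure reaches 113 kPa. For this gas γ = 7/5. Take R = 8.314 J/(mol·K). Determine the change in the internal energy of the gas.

-6260 J

n = P₁V₁/(RT₁) = 271×41.8/(8.314×394) = 3.46 mol.
Adiabatic: T₂/T₁ = (P₂/P₁)^((γ−1)/γ) ⇒ T₂ = 394×(0.417)^0.286 = 307 K; V₂ = 78.1 L.
For an ideal gas ΔU = nCvΔT with Cv = (5/2)R = 20.8 J/(mol·K).
ΔU = 3.46×20.8×(307−394) = -6260 J.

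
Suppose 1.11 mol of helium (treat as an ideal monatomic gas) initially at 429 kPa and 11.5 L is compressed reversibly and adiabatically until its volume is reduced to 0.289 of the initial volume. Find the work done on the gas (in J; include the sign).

T₁ = P₁V₁/(nR) = 429×11.5/(1.11×8.314) = 535 K.
Adiabatic: TV^(γ−1) = const ⇒ T₂ = 535×(3.46)^0.667 = 1220 K; PV^γ = const ⇒ P₂ = 3400 kPa.
ΔU = nCvΔT = 1.11×12.5×(1220−535) = 9530 J.
Q = 0 for an adiabatic process, so W = −ΔU = -9530 J.
Work done on the gas = −W_by = 9530 J.

9530 J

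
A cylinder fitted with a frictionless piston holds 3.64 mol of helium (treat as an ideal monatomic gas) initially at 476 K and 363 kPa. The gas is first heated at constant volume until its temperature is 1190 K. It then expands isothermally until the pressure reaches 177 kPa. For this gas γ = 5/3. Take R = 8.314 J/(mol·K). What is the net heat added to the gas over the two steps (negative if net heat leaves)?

V₁ = nRT₁/P₁ = 3.64×8.314×476/363 = 39.7 L.
Step 1 — Isochoric: V stays 39.7 L; P/T = const ⇒ T₂ = 1190 K, P₂ = 908 kPa.
W = 0 (no volume change).
ΔU = nCvΔT = 3.64×12.5×(1190−476) = 32400 J.
Q = ΔU = 32400 J.
State after step 1: P = 908 kPa, V = 39.7 L, T = 1190 K.
Step 2 — Isothermal: T stays 1190 K; PV = const ⇒ V₂ = 203 L, P₂ = 177 kPa.
ΔU = 0 (ideal gas, T constant).
W = nRT ln(V₂/V₁) = 3.64×8.314×1190×ln(5.13) = 58900 J.
Q = ΔU + W = 58900 J.
Net over both steps: W = 58900 J, Q = 91300 J, ΔU = 32400 J.

91300 J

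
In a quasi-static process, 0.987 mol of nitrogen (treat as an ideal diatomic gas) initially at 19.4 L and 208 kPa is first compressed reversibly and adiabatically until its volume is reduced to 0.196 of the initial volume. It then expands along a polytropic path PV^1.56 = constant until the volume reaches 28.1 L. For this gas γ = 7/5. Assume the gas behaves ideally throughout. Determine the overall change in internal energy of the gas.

-3770 J

T₁ = P₁V₁/(nR) = 208×19.4/(0.987×8.314) = 492 K.
Step 1 — Adiabatic: TV^(γ−1) = const ⇒ T₂ = 492×(5.10)^0.400 = 944 K; PV^γ = const ⇒ P₂ = 2040 kPa.
ΔU = nCvΔT = 0.987×20.8×(944−492) = 9270 J.
Q = 0 for an adiabatic process, so W = −ΔU = -9270 J.
State after step 1: P = 2040 kPa, V = 3.80 L, T = 944 K.
Step 2 — Polytropic n=1.56: T₂ = T₁(V₁/V₂)^(n−1) = 944×(0.135)^0.56 = 308 K; P₂ = P₁(V₁/V₂)^n = 89.9 kPa.
W = (P₁V₁−P₂V₂)/(n−1) = (2040×3.80−89.9×28.1)/0.56 = 9320 J.
ΔU = nCvΔT = 0.987×20.8×(308−944) = -13000 J.
Q = ΔU + W = -3730 J.
Net over both steps: W = 45.0 J, Q = -3730 J, ΔU = -3770 J.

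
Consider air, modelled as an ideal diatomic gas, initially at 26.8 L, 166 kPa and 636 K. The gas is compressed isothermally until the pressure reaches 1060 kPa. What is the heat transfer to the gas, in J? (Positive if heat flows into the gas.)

n = P₁V₁/(RT₁) = 166×26.8/(8.314×636) = 0.841 mol.
Isothermal: T stays 636 K; PV = const ⇒ V₂ = 4.20 L, P₂ = 1060 kPa.
ΔU = 0 (ideal gas, T constant).
W = nRT ln(V₂/V₁) = 0.841×8.314×636×ln(0.157) = -8250 J.
Q = ΔU + W = -8250 J.

-8250 J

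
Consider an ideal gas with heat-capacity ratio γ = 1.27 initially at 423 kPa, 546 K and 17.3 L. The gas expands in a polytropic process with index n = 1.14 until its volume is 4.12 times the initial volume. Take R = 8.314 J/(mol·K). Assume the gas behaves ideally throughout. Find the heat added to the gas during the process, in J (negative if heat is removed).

4530 J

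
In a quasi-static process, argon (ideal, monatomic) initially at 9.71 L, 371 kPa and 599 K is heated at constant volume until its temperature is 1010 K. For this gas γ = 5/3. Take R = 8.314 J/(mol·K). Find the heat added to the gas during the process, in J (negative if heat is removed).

3710 J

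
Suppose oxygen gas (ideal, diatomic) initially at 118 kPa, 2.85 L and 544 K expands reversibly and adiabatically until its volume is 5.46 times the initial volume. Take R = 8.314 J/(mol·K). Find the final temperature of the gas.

276 K

Adiabatic: TV^(γ−1) = const ⇒ T₂ = 544×(0.183)^0.400 = 276 K; PV^γ = const ⇒ P₂ = 11.0 kPa.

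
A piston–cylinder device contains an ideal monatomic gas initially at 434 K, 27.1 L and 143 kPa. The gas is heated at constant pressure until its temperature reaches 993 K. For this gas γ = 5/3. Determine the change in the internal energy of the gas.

n = P₁V₁/(RT₁) = 143×27.1/(8.314×434) = 1.07 mol.
Isobaric: P stays 143 kPa; V/T = const ⇒ T₂ = 993 K, V₂ = 62.0 L.
For an ideal gas ΔU = nCvΔT with Cv = (3/2)R = 12.5 J/(mol·K).
ΔU = 1.07×12.5×(993−434) = 7490 J.

7490 J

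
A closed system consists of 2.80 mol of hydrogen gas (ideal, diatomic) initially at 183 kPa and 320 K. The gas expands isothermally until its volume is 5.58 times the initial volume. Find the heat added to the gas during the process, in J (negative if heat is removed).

12800 J

V₁ = nRT₁/P₁ = 2.80×8.314×320/183 = 40.7 L.
Isothermal: T stays 320 K; PV = const ⇒ V₂ = 227 L, P₂ = 32.8 kPa.
ΔU = 0 (ideal gas, T constant).
W = nRT ln(V₂/V₁) = 2.80×8.314×320×ln(5.58) = 12800 J.
Q = ΔU + W = 12800 J.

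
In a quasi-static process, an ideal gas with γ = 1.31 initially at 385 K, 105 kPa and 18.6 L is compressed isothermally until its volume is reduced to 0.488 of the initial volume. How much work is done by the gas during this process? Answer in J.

-1400 J

n = P₁V₁/(RT₁) = 105×18.6/(8.314×385) = 0.610 mol.
Isothermal: T stays 385 K; PV = const ⇒ V₂ = 9.08 L, P₂ = 215 kPa.
W = nRT ln(V₂/V₁) = 0.610×8.314×385×ln(0.488) = -1400 J.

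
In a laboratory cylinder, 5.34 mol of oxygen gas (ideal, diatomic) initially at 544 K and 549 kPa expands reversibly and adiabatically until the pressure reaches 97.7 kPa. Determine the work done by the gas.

23500 J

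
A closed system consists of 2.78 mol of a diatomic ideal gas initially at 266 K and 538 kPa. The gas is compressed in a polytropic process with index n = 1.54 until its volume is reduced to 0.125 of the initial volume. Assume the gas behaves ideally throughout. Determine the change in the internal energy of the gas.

V₁ = nRT₁/P₁ = 2.78×8.314×266/538 = 11.4 L.
Polytropic n=1.54: T₂ = T₁(V₁/V₂)^(n−1) = 266×(8.00)^0.54 = 818 K; P₂ = P₁(V₁/V₂)^n = 13200 kPa.
For an ideal gas ΔU = nCvΔT with Cv = (5/2)R = 20.8 J/(mol·K).
ΔU = 2.78×20.8×(818−266) = 31900 J.

31900 J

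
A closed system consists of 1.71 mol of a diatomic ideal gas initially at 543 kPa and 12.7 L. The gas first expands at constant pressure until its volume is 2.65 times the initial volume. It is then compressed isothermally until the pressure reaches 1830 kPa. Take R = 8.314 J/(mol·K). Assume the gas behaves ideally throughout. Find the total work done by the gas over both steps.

-10800 J

T₁ = P₁V₁/(nR) = 543×12.7/(1.71×8.314) = 485 K.
Step 1 — Isobaric: P stays 543 kPa; V/T = const ⇒ T₂ = 1290 K, V₂ = 33.7 L.
W = PΔV = 543×(33.7−12.7) kPa·L = 11400 J.
ΔU = nCvΔT = 1.71×20.8×(1290−485) = 28400 J.
Q = ΔU + W = nCpΔT = 39800 J.
State after step 1: P = 543 kPa, V = 33.7 L, T = 1290 K.
Step 2 — Isothermal: T stays 1290 K; PV = const ⇒ V₂ = 9.99 L, P₂ = 1830 kPa.
ΔU = 0 (ideal gas, T constant).
W = nRT ln(V₂/V₁) = 1.71×8.314×1290×ln(0.297) = -22200 J.
Q = ΔU + W = -22200 J.
Net over both steps: W = -10800 J, Q = 17600 J, ΔU = 28400 J.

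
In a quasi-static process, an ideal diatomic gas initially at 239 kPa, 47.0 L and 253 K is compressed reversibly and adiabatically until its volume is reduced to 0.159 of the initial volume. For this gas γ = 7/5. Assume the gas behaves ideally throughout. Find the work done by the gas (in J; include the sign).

-30500 J

n = P₁V₁/(RT₁) = 239×47.0/(8.314×253) = 5.34 mol.
Adiabatic: TV^(γ−1) = const ⇒ T₂ = 253×(6.29)^0.400 = 528 K; PV^γ = const ⇒ P₂ = 3140 kPa.
ΔU = nCvΔT = 5.34×20.8×(528−253) = 30500 J.
Q = 0 for an adiabatic process, so W = −ΔU = -30500 J.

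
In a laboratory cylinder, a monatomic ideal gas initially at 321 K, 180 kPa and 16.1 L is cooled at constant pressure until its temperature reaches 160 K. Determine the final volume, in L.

Isobaric: P stays 180 kPa; V/T = const ⇒ T₂ = 160 K, V₂ = 8.02 L.

8.02 L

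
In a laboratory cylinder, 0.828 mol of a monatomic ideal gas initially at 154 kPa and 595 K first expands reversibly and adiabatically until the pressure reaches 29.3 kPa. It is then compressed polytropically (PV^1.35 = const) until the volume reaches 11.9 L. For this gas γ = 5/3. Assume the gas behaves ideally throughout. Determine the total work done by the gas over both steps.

V₁ = nRT₁/P₁ = 0.828×8.314×595/154 = 26.6 L.
Step 1 — Adiabatic: T₂/T₁ = (P₂/P₁)^((γ−1)/γ) ⇒ T₂ = 595×(0.190)^0.400 = 306 K; V₂ = 72.0 L.
ΔU = nCvΔT = 0.828×12.5×(306−595) = -2980 J.
Q = 0 for an adiabatic process, so W = −ΔU = 2980 J.
State after step 1: P = 29.3 kPa, V = 72.0 L, T = 306 K.
Step 2 — Polytropic n=1.35: T₂ = T₁(V₁/V₂)^(n−1) = 306×(6.05)^0.35 = 575 K; P₂ = P₁(V₁/V₂)^n = 333 kPa.
W = (P₁V₁−P₂V₂)/(n−1) = (29.3×72.0−333×11.9)/0.35 = -5290 J.
ΔU = nCvΔT = 0.828×12.5×(575−306) = 2780 J.
Q = ΔU + W = -2510 J.
Net over both steps: W = -2310 J, Q = -2510 J, ΔU = -204 J.

-2310 J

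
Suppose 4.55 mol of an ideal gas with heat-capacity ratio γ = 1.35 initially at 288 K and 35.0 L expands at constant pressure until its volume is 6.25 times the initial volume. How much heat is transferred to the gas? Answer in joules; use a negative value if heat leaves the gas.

221000 J

P₁ = nRT₁/V₁ = 4.55×8.314×288/35.0 = 311 kPa.
Isobaric: P stays 311 kPa; V/T = const ⇒ T₂ = 1800 K, V₂ = 219 L.
W = PΔV = 311×(219−35.0) kPa·L = 57200 J.
ΔU = nCvΔT = 4.55×23.8×(1800−288) = 163000 J.
Q = ΔU + W = nCpΔT = 221000 J.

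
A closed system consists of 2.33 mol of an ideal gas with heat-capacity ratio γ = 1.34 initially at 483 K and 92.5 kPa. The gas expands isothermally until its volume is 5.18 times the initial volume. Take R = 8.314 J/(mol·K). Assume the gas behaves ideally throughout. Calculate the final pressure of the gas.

17.9 kPa

V₁ = nRT₁/P₁ = 2.33×8.314×483/92.5 = 101 L.
Isothermal: T stays 483 K; PV = const ⇒ V₂ = 524 L, P₂ = 17.9 kPa.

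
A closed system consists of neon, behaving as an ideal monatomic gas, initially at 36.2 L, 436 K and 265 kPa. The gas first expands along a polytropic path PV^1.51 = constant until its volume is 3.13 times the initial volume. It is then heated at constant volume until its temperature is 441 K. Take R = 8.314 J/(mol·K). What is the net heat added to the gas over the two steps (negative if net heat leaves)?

n = P₁V₁/(RT₁) = 265×36.2/(8.314×436) = 2.65 mol.
Step 1 — Polytropic n=1.51: T₂ = T₁(V₁/V₂)^(n−1) = 436×(0.319)^0.51 = 244 K; P₂ = P₁(V₁/V₂)^n = 47.3 kPa.
W = (P₁V₁−P₂V₂)/(n−1) = (265×36.2−47.3×113)/0.51 = 8300 J.
ΔU = nCvΔT = 2.65×12.5×(244−436) = -6350 J.
Q = ΔU + W = 1950 J.
State after step 1: P = 47.3 kPa, V = 113 L, T = 244 K.
Step 2 — Isochoric: V stays 113 L; P/T = const ⇒ T₂ = 441 K, P₂ = 85.6 kPa.
W = 0 (no volume change).
ΔU = nCvΔT = 2.65×12.5×(441−244) = 6510 J.
Q = ΔU = 6510 J.
Net over both steps: W = 8300 J, Q = 8460 J, ΔU = 165 J.

8460 J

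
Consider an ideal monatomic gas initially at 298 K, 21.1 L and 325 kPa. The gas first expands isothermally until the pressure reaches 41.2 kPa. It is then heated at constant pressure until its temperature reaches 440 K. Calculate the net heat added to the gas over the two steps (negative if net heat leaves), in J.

n = P₁V₁/(RT₁) = 325×21.1/(8.314×298) = 2.77 mol.
Step 1 — Isothermal: T stays 298 K; PV = const ⇒ V₂ = 166 L, P₂ = 41.2 kPa.
ΔU = 0 (ideal gas, T constant).
W = nRT ln(V₂/V₁) = 2.77×8.314×298×ln(7.89) = 14200 J.
Q = ΔU + W = 14200 J.
State after step 1: P = 41.2 kPa, V = 166 L, T = 298 K.
Step 2 — Isobaric: P stays 41.2 kPa; V/T = const ⇒ T₂ = 440 K, V₂ = 246 L.
W = PΔV = 41.2×(246−166) kPa·L = 3270 J.
ΔU = nCvΔT = 2.77×12.5×(440−298) = 4900 J.
Q = ΔU + W = nCpΔT = 8170 J.
Net over both steps: W = 17400 J, Q = 22300 J, ΔU = 4900 J.

22300 J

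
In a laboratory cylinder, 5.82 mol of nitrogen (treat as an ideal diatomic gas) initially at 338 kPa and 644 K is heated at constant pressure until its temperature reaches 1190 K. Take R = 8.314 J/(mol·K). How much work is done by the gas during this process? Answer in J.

V₁ = nRT₁/P₁ = 5.82×8.314×644/338 = 92.2 L.
Isobaric: P stays 338 kPa; V/T = const ⇒ T₂ = 1190 K, V₂ = 170 L.
W = PΔV = 338×(170−92.2) kPa·L = 26400 J.

26400 J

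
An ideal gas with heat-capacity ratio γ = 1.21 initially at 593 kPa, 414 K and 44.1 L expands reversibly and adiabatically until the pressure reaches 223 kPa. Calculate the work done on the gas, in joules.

-19400 J

n = P₁V₁/(RT₁) = 593×44.1/(8.314×414) = 7.60 mol.
Adiabatic: T₂/T₁ = (P₂/P₁)^((γ−1)/γ) ⇒ T₂ = 414×(0.376)^0.174 = 349 K; V₂ = 99.0 L.
ΔU = nCvΔT = 7.60×39.6×(349−414) = -19400 J.
Q = 0 for an adiabatic process, so W = −ΔU = 19400 J.
Work done on the gas = −W_by = -19400 J.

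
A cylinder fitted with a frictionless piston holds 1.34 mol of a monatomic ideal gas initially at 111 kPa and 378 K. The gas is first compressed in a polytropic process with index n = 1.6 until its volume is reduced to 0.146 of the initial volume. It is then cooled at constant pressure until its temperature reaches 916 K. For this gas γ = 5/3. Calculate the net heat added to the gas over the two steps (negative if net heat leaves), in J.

-9410 J

V₁ = nRT₁/P₁ = 1.34×8.314×378/111 = 37.9 L.
Step 1 — Polytropic n=1.6: T₂ = T₁(V₁/V₂)^(n−1) = 378×(6.85)^0.60 = 1200 K; P₂ = P₁(V₁/V₂)^n = 2410 kPa.
W = (P₁V₁−P₂V₂)/(n−1) = (111×37.9−2410×5.54)/0.60 = -15200 J.
ΔU = nCvΔT = 1.34×12.5×(1200−378) = 13700 J.
Q = ΔU + W = -1520 J.
State after step 1: P = 2410 kPa, V = 5.54 L, T = 1200 K.
Step 2 — Isobaric: P stays 2410 kPa; V/T = const ⇒ T₂ = 916 K, V₂ = 4.23 L.
W = PΔV = 2410×(4.23−5.54) kPa·L = -3150 J.
ΔU = nCvΔT = 1.34×12.5×(916−1200) = -4730 J.
Q = ΔU + W = nCpΔT = -7890 J.
Net over both steps: W = -18400 J, Q = -9410 J, ΔU = 8990 J.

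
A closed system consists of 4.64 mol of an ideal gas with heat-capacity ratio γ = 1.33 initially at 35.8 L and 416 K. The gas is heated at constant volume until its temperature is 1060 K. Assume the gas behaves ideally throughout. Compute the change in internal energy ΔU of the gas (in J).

P₁ = nRT₁/V₁ = 4.64×8.314×416/35.8 = 448 kPa.
Isochoric: V stays 35.8 L; P/T = const ⇒ T₂ = 1060 K, P₂ = 1140 kPa.
For an ideal gas ΔU = nCvΔT with Cv = R/(γ−1) = 25.2 J/(mol·K).
ΔU = 4.64×25.2×(1060−416) = 75300 J.

75300 J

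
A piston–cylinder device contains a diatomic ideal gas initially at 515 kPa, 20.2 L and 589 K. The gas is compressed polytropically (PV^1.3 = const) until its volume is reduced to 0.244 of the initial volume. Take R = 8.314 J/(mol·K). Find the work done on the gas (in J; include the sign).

18300 J

n = P₁V₁/(RT₁) = 515×20.2/(8.314×589) = 2.12 mol.
Polytropic n=1.3: T₂ = T₁(V₁/V₂)^(n−1) = 589×(4.10)^0.30 = 899 K; P₂ = P₁(V₁/V₂)^n = 3220 kPa.
W = (P₁V₁−P₂V₂)/(n−1) = (515×20.2−3220×4.93)/0.30 = -18300 J.
Work done on the gas = −W_by = 18300 J.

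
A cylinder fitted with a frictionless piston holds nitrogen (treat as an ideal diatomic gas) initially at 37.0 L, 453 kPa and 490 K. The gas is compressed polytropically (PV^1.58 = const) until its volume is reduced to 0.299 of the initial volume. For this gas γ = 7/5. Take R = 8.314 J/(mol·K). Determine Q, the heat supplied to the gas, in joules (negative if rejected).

n = P₁V₁/(RT₁) = 453×37.0/(8.314×490) = 4.11 mol.
Polytropic n=1.58: T₂ = T₁(V₁/V₂)^(n−1) = 490×(3.34)^0.58 = 987 K; P₂ = P₁(V₁/V₂)^n = 3050 kPa.
W = (P₁V₁−P₂V₂)/(n−1) = (453×37.0−3050×11.1)/0.58 = -29300 J.
ΔU = nCvΔT = 4.11×20.8×(987−490) = 42500 J.
Q = ΔU + W = 13200 J.

13200 J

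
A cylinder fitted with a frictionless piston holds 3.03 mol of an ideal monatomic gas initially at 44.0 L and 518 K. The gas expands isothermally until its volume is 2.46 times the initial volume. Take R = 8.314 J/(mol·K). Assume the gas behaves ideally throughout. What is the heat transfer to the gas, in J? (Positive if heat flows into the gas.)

P₁ = nRT₁/V₁ = 3.03×8.314×518/44.0 = 297 kPa.
Isothermal: T stays 518 K; PV = const ⇒ V₂ = 108 L, P₂ = 121 kPa.
ΔU = 0 (ideal gas, T constant).
W = nRT ln(V₂/V₁) = 3.03×8.314×518×ln(2.46) = 11700 J.
Q = ΔU + W = 11700 J.

11700 J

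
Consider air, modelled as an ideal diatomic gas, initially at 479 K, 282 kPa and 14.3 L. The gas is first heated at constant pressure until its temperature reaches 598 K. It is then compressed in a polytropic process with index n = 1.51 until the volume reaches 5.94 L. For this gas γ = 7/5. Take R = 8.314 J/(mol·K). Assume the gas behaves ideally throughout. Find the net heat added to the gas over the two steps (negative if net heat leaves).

5550 J

n = P₁V₁/(RT₁) = 282×14.3/(8.314×479) = 1.01 mol.
Step 1 — Isobaric: P stays 282 kPa; V/T = const ⇒ T₂ = 598 K, V₂ = 17.9 L.
W = PΔV = 282×(17.9−14.3) kPa·L = 1000 J.
ΔU = nCvΔT = 1.01×20.8×(598−479) = 2500 J.
Q = ΔU + W = nCpΔT = 3510 J.
State after step 1: P = 282 kPa, V = 17.9 L, T = 598 K.
Step 2 — Polytropic n=1.51: T₂ = T₁(V₁/V₂)^(n−1) = 598×(3.01)^0.51 = 1050 K; P₂ = P₁(V₁/V₂)^n = 1490 kPa.
W = (P₁V₁−P₂V₂)/(n−1) = (282×17.9−1490×5.94)/0.51 = -7430 J.
ΔU = nCvΔT = 1.01×20.8×(1050−598) = 9480 J.
Q = ΔU + W = 2040 J.
Net over both steps: W = -6430 J, Q = 5550 J, ΔU = 12000 J.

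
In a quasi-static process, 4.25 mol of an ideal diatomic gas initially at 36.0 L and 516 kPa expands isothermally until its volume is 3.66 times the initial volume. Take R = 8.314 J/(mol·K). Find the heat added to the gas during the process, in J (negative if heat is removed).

24100 J

T₁ = P₁V₁/(nR) = 516×36.0/(4.25×8.314) = 526 K.
Isothermal: T stays 526 K; PV = const ⇒ V₂ = 132 L, P₂ = 141 kPa.
ΔU = 0 (ideal gas, T constant).
W = nRT ln(V₂/V₁) = 4.25×8.314×526×ln(3.66) = 24100 J.
Q = ΔU + W = 24100 J.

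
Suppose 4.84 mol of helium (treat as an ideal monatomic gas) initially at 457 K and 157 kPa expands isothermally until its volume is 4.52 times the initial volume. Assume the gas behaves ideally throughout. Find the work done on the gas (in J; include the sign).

-27700 J

V₁ = nRT₁/P₁ = 4.84×8.314×457/157 = 117 L.
Isothermal: T stays 457 K; PV = const ⇒ V₂ = 529 L, P₂ = 34.7 kPa.
W = nRT ln(V₂/V₁) = 4.84×8.314×457×ln(4.52) = 27700 J.
Work done on the gas = −W_by = -27700 J.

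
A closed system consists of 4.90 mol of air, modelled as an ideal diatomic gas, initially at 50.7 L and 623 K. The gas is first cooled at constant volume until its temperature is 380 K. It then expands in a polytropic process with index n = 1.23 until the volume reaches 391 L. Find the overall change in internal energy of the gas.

P₁ = nRT₁/V₁ = 4.90×8.314×623/50.7 = 501 kPa.
Step 1 — Isochoric: V stays 50.7 L; P/T = const ⇒ T₂ = 380 K, P₂ = 305 kPa.
W = 0 (no volume change).
ΔU = nCvΔT = 4.90×20.8×(380−623) = -24700 J.
Q = ΔU = -24700 J.
State after step 1: P = 305 kPa, V = 50.7 L, T = 380 K.
Step 2 — Polytropic n=1.23: T₂ = T₁(V₁/V₂)^(n−1) = 380×(0.130)^0.23 = 238 K; P₂ = P₁(V₁/V₂)^n = 24.7 kPa.
W = (P₁V₁−P₂V₂)/(n−1) = (305×50.7−24.7×391)/0.23 = 25200 J.
ΔU = nCvΔT = 4.90×20.8×(238−380) = -14500 J.
Q = ΔU + W = 10700 J.
Net over both steps: W = 25200 J, Q = -14000 J, ΔU = -39300 J.

-39300 J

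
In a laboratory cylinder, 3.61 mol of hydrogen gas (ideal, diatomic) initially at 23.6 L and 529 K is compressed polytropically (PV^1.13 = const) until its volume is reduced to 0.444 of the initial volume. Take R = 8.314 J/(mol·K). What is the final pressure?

1680 kPa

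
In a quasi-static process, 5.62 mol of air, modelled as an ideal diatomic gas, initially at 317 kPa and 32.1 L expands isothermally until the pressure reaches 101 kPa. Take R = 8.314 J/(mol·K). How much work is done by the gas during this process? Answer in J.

11600 J

T₁ = P₁V₁/(nR) = 317×32.1/(5.62×8.314) = 218 K.
Isothermal: T stays 218 K; PV = const ⇒ V₂ = 101 L, P₂ = 101 kPa.
W = nRT ln(V₂/V₁) = 5.62×8.314×218×ln(3.14) = 11600 J.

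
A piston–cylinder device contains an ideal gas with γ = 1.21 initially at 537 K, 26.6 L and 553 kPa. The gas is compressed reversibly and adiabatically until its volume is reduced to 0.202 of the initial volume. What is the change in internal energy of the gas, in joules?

28000 J

n = P₁V₁/(RT₁) = 553×26.6/(8.314×537) = 3.29 mol.
Adiabatic: TV^(γ−1) = const ⇒ T₂ = 537×(4.95)^0.210 = 751 K; PV^γ = const ⇒ P₂ = 3830 kPa.
For an ideal gas ΔU = nCvΔT with Cv = R/(γ−1) = 39.6 J/(mol·K).
ΔU = 3.29×39.6×(751−537) = 28000 J.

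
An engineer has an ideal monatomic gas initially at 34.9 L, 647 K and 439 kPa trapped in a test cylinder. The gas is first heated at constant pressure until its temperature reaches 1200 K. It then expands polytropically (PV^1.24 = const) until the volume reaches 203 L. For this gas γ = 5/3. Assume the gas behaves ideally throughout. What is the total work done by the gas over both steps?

41500 J

n = P₁V₁/(RT₁) = 439×34.9/(8.314×647) = 2.85 mol.
Step 1 — Isobaric: P stays 439 kPa; V/T = const ⇒ T₂ = 1200 K, V₂ = 64.7 L.
W = PΔV = 439×(64.7−34.9) kPa·L = 13100 J.
ΔU = nCvΔT = 2.85×12.5×(1200−647) = 19600 J.
Q = ΔU + W = nCpΔT = 32700 J.
State after step 1: P = 439 kPa, V = 64.7 L, T = 1200 K.
Step 2 — Polytropic n=1.24: T₂ = T₁(V₁/V₂)^(n−1) = 1200×(0.319)^0.24 = 912 K; P₂ = P₁(V₁/V₂)^n = 106 kPa.
W = (P₁V₁−P₂V₂)/(n−1) = (439×64.7−106×203)/0.24 = 28400 J.
ΔU = nCvΔT = 2.85×12.5×(912−1200) = -10200 J.
Q = ΔU + W = 18200 J.
Net over both steps: W = 41500 J, Q = 50900 J, ΔU = 9420 J.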